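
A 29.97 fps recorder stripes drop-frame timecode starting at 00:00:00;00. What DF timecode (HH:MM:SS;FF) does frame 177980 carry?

01:38:58;18

Each 10-minute DF block holds 10 × 60 × 30 − 9 × 2 = 17982 frames. 177980 ÷ 17982 → 9 full blocks, remainder 16142.
Within the partial block the first minute is 1800 frames and each further minute 1798, so 8 further minute boundaries passed. Total skipped labels = 18 × 9 + 2 × 8 = 178.
Non-drop label index = 177980 + 178 = 178158; at 30 labels/s that is 01:38:58:18, i.e. DF 01:38:58;18.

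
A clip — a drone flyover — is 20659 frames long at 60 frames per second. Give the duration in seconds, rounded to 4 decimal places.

344.3167 seconds

Running time = 20659 × 1/60 = 20659/60 s ≈ 344.3167 s.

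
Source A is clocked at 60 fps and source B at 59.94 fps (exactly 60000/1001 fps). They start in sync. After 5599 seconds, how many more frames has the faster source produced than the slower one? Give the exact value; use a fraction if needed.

30540/91 frames

A emits 60 × 5599 = 335940 frames; B emits 60000/1001 × 5599 = 30540000/91.
Difference = 30540/91 frames (≈ 335.6044); B is behind A.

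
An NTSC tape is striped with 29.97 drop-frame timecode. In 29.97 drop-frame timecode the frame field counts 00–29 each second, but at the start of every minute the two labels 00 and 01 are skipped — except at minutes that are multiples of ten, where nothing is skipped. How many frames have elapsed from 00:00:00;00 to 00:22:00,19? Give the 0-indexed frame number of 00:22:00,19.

39579

As if non-drop at 30 labels/s: (0 × 3600 + 22 × 60 + 0) × 30 + 19 = 39619.
Minute boundaries passed: 22; those not divisible by 10: 22 − 2 = 20; dropped labels = 2 × 20 = 40.
Actual frame index = 39619 − 40 = 39579.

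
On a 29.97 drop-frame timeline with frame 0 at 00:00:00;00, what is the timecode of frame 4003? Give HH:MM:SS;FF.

00:02:13;17

Each 10-minute DF block holds 10 × 60 × 30 − 9 × 2 = 17982 frames. 4003 ÷ 17982 → 0 full blocks, remainder 4003.
Within the partial block the first minute is 1800 frames and each further minute 1798, so 2 further minute boundaries passed. Total skipped labels = 18 × 0 + 2 × 2 = 4.
Non-drop label index = 4003 + 4 = 4007; at 30 labels/s that is 00:02:13:17, i.e. DF 00:02:13;17.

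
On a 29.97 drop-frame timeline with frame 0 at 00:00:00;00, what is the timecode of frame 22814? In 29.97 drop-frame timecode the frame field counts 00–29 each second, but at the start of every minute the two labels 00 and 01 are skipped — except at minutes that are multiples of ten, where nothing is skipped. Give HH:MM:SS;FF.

Each 10-minute DF block holds 10 × 60 × 30 − 9 × 2 = 17982 frames. 22814 ÷ 17982 → 1 full block, remainder 4832.
Within the partial block the first minute is 1800 frames and each further minute 1798, so 2 further minute boundaries passed. Total skipped labels = 18 × 1 + 2 × 2 = 22.
Non-drop label index = 22814 + 22 = 22836; at 30 labels/s that is 00:12:41:06, i.e. DF 00:12:41;06.

00:12:41;06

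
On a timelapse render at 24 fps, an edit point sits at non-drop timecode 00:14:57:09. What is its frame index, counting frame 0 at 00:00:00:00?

frame 21537

Total seconds to the label: (0 × 3600 + 14 × 60 + 57) = 897.
Frame index = 897 × 24 + 9 = 21537.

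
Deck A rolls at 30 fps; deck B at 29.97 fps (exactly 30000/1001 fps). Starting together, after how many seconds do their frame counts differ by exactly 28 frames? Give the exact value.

14014/15 seconds

The gap grows by |30000/1001 − 30| = 30/1001 frames per second.
Time for a 28-frame gap: 28 ÷ (30/1001) = 14014/15 s.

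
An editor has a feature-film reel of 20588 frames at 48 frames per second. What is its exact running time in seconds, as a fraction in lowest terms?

5147/12 seconds

Running time = 20588 ÷ (48) = 20588 × 1/48 = 5147/12 s.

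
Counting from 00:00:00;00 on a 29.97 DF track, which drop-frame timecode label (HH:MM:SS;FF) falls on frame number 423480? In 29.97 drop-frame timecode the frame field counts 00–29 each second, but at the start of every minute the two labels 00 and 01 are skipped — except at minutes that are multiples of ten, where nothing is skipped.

03:55:30;04

Ten DF minutes hold 17982 frames, so frame 423480 lies in block 23 (frames 413586–431567) with 9894 frames into that block.
The block's first minute is 1800 frames and the rest 1798 each; 9894 frames reaches minute 5, so 23 × 18 + 5 × 2 = 424 labels have been skipped so far.
Adding those back, label number 423480 + 424 = 423904 at 30 labels/s is 14130 s + 4 f = 3 h 55 min 30 s frame 4, i.e. 03:55:30;04.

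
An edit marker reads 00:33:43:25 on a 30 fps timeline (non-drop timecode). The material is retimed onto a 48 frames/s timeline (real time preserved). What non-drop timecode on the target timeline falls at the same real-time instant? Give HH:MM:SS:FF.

Source frame index: (0×3600 + 33×60 + 43) × 30 + 25 = 60715.
Real time: 60715 / (30) = 12143/6 s.
Target frame: (12143/6) × (48) = 97144.
At 48 labels/s: frame 97144 → 00:33:43:40.

00:33:43:40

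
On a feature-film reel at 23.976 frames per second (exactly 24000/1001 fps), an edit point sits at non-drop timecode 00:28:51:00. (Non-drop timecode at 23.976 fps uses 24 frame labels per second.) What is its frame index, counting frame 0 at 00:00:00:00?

Total seconds to the label: (0 × 3600 + 28 × 60 + 51) = 1731.
Frame index = 1731 × 24 + 0 = 41544.

41544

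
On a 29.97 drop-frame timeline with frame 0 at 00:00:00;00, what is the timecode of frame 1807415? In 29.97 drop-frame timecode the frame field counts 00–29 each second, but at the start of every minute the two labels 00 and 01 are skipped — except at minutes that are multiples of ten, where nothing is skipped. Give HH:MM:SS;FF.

Each 10-minute DF block holds 10 × 60 × 30 − 9 × 2 = 17982 frames. 1807415 ÷ 17982 → 100 full blocks, remainder 9215.
Within the partial block the first minute is 1800 frames and each further minute 1798, so 5 further minute boundaries passed. Total skipped labels = 18 × 100 + 2 × 5 = 1810.
Non-drop label index = 1807415 + 1810 = 1809225; at 30 labels/s that is 16:45:07:15, i.e. DF 16:45:07;15.

16:45:07;15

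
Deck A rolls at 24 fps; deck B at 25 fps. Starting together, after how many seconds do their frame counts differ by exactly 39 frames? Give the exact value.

The gap grows by |25 − 24| = 1 frame per second.
Time for a 39-frame gap: 39 ÷ (1) = 39 s.

39 seconds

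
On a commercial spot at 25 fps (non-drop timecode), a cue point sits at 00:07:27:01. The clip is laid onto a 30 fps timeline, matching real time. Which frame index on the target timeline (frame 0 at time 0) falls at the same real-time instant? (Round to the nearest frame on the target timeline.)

Source frame index: (0×3600 + 7×60 + 27) × 25 + 1 = 11176.
Real time: 11176 / (25) = 11176/25 s.
Target frame: (11176/25) × (30) = 67056/5 ≈ 13411.200 → 13411.

frame 13411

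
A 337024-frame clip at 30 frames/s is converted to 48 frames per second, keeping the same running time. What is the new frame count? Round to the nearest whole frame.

Frames at target rate = 337024 × (48) / (30) = 2696192/5 ≈ 539238.400.
Nearest whole frame: 539238.

539238 frames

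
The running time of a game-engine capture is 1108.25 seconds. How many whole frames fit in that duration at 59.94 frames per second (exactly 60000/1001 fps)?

Frames = 1108.25 × 60000/1001 = 465000/7 ≈ 66428.5714.
Complete frames: 66428.

66428 frames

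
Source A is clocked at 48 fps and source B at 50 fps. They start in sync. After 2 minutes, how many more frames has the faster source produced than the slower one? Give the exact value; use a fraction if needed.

240 frames

2 min = 120 s.
A emits 48 × 120 = 5760 frames; B emits 50 × 120 = 6000.
Difference = 240 frames; B is ahead of A.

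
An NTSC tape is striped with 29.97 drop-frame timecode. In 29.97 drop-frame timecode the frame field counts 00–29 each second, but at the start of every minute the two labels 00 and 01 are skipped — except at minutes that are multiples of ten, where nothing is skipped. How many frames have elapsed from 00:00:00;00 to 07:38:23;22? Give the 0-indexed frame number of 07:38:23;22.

Complete 10-minute blocks: 45, each 17982 frames → 809190.
Remaining 8 whole minutes in the current block: 1800 + 7 × 1798 = 14386 frames.
Within the current minute: 23 × 30 + 22 − 2 = 710 (labels ;00/;01 skipped at this minute). Total = 809190 + 14386 + 710 = 824286.

824286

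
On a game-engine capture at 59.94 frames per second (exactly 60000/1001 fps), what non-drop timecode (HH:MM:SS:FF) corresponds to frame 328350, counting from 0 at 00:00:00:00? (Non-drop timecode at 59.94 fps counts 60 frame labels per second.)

01:31:12:30

328350 ÷ 60 = 5472 full seconds, remainder 30 frames.
5472 s = 1 h 31 min 12 s.
Timecode: 01:31:12:30.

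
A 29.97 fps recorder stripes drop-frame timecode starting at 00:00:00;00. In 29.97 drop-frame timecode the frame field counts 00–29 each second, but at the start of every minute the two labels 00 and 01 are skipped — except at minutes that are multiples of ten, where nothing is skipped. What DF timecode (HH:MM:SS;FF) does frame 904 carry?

00:00:30;04

Each 10-minute DF block holds 10 × 60 × 30 − 9 × 2 = 17982 frames. 904 ÷ 17982 → 0 full blocks, remainder 904.
Within the partial block the first minute is 1800 frames and each further minute 1798, so 0 further minute boundaries passed. Total skipped labels = 18 × 0 + 2 × 0 = 0.
Non-drop label index = 904 + 0 = 904; at 30 labels/s that is 00:00:30:04, i.e. DF 00:00:30;04.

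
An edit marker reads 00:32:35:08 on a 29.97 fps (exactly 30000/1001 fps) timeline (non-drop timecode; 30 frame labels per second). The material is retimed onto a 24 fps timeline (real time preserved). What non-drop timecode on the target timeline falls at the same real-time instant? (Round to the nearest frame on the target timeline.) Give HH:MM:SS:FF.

00:32:37:05

Source frame index: (0×3600 + 32×60 + 35) × 30 + 8 = 58658.
Real time: 58658 / (30000/1001) = 29358329/15000 s.
Target frame: (29358329/15000) × (24) = 29358329/625 ≈ 46973.326 → 46973.
At 24 labels/s: frame 46973 → 00:32:37:05.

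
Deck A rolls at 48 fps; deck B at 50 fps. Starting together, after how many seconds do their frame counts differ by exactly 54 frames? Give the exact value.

The gap grows by |50 − 48| = 2 frames per second.
Time for a 54-frame gap: 54 ÷ (2) = 27 s.

27 seconds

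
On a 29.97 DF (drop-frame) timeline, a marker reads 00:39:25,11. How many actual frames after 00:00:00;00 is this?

70889

As if non-drop at 30 labels/s: (0 × 3600 + 39 × 60 + 25) × 30 + 11 = 70961.
Minute boundaries passed: 39; those not divisible by 10: 39 − 3 = 36; dropped labels = 2 × 36 = 72.
Actual frame index = 70961 − 72 = 70889.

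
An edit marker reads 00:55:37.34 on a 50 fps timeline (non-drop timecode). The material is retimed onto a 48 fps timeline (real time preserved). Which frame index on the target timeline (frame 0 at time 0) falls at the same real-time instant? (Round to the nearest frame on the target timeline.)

Source frame index: (0×3600 + 55×60 + 37) × 50 + 34 = 166884.
Real time: 166884 / (50) = 83442/25 s.
Target frame: (83442/25) × (48) = 4005216/25 ≈ 160208.640 → 160209.

frame 160209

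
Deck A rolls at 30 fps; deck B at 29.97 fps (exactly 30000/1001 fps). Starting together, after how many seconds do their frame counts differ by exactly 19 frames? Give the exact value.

19019/30 seconds

The gap grows by |30000/1001 − 30| = 30/1001 frames per second.
Time for a 19-frame gap: 19 ÷ (30/1001) = 19019/30 s.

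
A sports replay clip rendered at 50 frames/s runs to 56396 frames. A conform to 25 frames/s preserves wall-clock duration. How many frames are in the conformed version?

28198 frames

Frames at target rate = 56396 × (25) / (50) = 28198.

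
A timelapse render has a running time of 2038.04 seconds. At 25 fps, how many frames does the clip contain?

Frames = 2038.04 × 25 = 50951.

50951 frames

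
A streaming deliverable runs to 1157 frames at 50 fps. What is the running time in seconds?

Running time = 1157 / (50) = 23.14 s.

23.14 seconds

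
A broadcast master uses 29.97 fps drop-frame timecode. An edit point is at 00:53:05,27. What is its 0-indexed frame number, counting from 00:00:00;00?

As if non-drop at 30 labels/s: (0 × 3600 + 53 × 60 + 5) × 30 + 27 = 95577.
Minute boundaries passed: 53; those not divisible by 10: 53 − 5 = 48; dropped labels = 2 × 48 = 96.
Actual frame index = 95577 − 96 = 95481.

95481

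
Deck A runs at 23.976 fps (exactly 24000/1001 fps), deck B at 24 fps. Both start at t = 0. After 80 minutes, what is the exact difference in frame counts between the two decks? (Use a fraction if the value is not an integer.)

115200/1001 frames

80 min = 4800 s.
A emits 24000/1001 × 4800 = 115200000/1001 frames; B emits 24 × 4800 = 115200.
Difference = 115200/1001 frames (≈ 115.0849); B is ahead of A.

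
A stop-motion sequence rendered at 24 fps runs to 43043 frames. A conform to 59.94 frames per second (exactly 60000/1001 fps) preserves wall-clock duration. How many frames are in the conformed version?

Target frames = source frames × (target rate / source rate) = 43043 × (60000/1001)/(24) = 43043 × 2500/1001 = 107500.

107500 frames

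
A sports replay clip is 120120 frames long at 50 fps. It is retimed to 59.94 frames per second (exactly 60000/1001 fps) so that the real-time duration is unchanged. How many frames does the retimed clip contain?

144000 frames

Target frames = source frames × (target rate / source rate) = 120120 × (60000/1001)/(50) = 120120 × 1200/1001 = 144000.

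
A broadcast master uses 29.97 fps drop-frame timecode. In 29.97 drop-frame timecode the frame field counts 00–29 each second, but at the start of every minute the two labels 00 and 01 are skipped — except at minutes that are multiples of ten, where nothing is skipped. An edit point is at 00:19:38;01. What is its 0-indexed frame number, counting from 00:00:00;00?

Complete 10-minute blocks: 1, each 17982 frames → 17982.
Remaining 9 whole minutes in the current block: 1800 + 8 × 1798 = 16184 frames.
Within the current minute: 38 × 30 + 1 − 2 = 1139 (labels ;00/;01 skipped at this minute). Total = 17982 + 16184 + 1139 = 35305.

35305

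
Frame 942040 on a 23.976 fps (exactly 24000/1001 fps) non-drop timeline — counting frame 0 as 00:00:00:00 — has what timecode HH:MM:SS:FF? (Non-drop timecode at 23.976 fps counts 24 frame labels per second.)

10:54:11:16

942040 ÷ 24 = 39251 full seconds, remainder 16 frames.
39251 s = 10 h 54 min 11 s.
Timecode: 10:54:11:16.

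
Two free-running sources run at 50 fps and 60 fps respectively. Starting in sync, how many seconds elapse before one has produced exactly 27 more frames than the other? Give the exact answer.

2.7 seconds

The gap grows by |60 − 50| = 10 frames per second.
Time for a 27-frame gap: 27 ÷ (10) = 2.7 s.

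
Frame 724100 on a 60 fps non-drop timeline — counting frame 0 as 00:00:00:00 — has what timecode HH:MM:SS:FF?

724100 ÷ 60 = 12068 full seconds, remainder 20 frames.
12068 s = 3 h 21 min 8 s.
Timecode: 03:21:08:20.

03:21:08:20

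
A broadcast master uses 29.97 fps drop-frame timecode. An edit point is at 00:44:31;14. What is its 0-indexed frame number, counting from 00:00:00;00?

Complete 10-minute blocks: 4, each 17982 frames → 71928.
Remaining 4 whole minutes in the current block: 1800 + 3 × 1798 = 7194 frames.
Within the current minute: 31 × 30 + 14 − 2 = 942 (labels ;00/;01 skipped at this minute). Total = 71928 + 7194 + 942 = 80064.

80064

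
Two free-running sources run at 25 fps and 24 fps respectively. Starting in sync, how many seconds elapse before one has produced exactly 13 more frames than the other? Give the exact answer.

The gap grows by |24 − 25| = 1 frame per second.
Time for a 13-frame gap: 13 ÷ (1) = 13 s.

13 seconds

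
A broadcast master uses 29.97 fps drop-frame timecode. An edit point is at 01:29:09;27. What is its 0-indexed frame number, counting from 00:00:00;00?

160335

Complete 10-minute blocks: 8, each 17982 frames → 143856.
Remaining 9 whole minutes in the current block: 1800 + 8 × 1798 = 16184 frames.
Within the current minute: 9 × 30 + 27 − 2 = 295 (labels ;00/;01 skipped at this minute). Total = 143856 + 16184 + 295 = 160335.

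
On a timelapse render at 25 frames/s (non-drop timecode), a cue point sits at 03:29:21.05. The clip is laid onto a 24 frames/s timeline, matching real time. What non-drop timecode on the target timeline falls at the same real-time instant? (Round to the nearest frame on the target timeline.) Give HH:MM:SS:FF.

03:29:21:05

Source frame index: (3×3600 + 29×60 + 21) × 25 + 5 = 314030.
Real time: 314030 / (25) = 62806/5 s.
Target frame: (62806/5) × (24) = 1507344/5 ≈ 301468.800 → 301469.
At 24 labels/s: frame 301469 → 03:29:21:05.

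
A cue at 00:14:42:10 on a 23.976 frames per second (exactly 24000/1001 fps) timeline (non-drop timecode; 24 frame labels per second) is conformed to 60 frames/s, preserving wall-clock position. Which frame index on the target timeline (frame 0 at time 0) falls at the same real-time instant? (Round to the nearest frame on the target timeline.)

Source frame index: (0×3600 + 14×60 + 42) × 24 + 10 = 21178.
Real time: 21178 / (24000/1001) = 10599589/12000 s.
Target frame: (10599589/12000) × (60) = 10599589/200 ≈ 52997.945 → 52998.

frame 52998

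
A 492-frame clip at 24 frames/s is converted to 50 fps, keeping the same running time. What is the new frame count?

Target frames = source frames × (target rate / source rate) = 492 × (50)/(24) = 492 × 25/12 = 1025.

1025 frames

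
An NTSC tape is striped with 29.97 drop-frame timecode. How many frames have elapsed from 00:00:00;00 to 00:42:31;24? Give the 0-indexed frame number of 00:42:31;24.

Complete 10-minute blocks: 4, each 17982 frames → 71928.
Remaining 2 whole minutes in the current block: 1800 + 1 × 1798 = 3598 frames.
Within the current minute: 31 × 30 + 24 − 2 = 952 (labels ;00/;01 skipped at this minute). Total = 71928 + 3598 + 952 = 76478.

76478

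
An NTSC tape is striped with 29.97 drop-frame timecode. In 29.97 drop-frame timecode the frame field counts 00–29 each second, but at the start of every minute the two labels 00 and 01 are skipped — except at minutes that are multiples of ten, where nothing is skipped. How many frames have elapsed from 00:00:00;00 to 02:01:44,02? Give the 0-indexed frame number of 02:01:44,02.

As if non-drop at 30 labels/s: (2 × 3600 + 1 × 60 + 44) × 30 + 2 = 219122.
Minute boundaries passed: 121; those not divisible by 10: 121 − 12 = 109; dropped labels = 2 × 109 = 218.
Actual frame index = 219122 − 218 = 218904.

218904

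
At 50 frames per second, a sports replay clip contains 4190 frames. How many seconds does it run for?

83.8 seconds

Running time = 4190 / (50) = 83.8 s.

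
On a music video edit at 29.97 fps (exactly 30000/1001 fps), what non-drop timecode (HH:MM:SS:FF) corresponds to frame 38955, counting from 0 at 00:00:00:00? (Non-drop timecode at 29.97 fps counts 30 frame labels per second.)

38955 ÷ 30 = 1298 full seconds, remainder 15 frames.
1298 s = 0 h 21 min 38 s.
Timecode: 00:21:38:15.

00:21:38:15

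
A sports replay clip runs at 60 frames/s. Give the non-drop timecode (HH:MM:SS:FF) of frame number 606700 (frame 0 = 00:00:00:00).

02:48:31:40

606700 ÷ 60 = 10111 full seconds, remainder 40 frames.
10111 s = 2 h 48 min 31 s.
Timecode: 02:48:31:40.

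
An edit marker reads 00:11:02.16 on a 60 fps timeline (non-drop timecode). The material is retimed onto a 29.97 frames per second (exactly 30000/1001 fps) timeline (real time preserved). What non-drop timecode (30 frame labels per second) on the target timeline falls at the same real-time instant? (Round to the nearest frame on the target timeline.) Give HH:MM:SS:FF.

00:11:01:18

Source frame index: (0×3600 + 11×60 + 2) × 60 + 16 = 39736.
Real time: 39736 / (60) = 9934/15 s.
Target frame: (9934/15) × (30000/1001) = 19868000/1001 ≈ 19848.152 → 19848.
At 30 labels/s: frame 19848 → 00:11:01:18.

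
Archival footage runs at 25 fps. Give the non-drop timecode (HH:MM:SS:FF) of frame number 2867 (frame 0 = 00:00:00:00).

2867 ÷ 25 = 114 full seconds, remainder 17 frames.
114 s = 0 h 1 min 54 s.
Timecode: 00:01:54:17.

00:01:54:17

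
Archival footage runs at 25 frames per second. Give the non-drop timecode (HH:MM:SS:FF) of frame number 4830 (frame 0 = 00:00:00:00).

4830 ÷ 25 = 193 full seconds, remainder 5 frames.
193 s = 0 h 3 min 13 s.
Timecode: 00:03:13:05.

00:03:13:05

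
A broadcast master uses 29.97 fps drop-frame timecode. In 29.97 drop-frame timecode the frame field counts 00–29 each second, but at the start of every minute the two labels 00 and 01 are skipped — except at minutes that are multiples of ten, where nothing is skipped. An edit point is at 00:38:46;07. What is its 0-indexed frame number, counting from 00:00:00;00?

69717

As if non-drop at 30 labels/s: (0 × 3600 + 38 × 60 + 46) × 30 + 7 = 69787.
Minute boundaries passed: 38; those not divisible by 10: 38 − 3 = 35; dropped labels = 2 × 35 = 70.
Actual frame index = 69787 − 70 = 69717.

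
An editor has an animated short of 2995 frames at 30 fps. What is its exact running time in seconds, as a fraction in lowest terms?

599/6 seconds

Running time = 2995 ÷ (30) = 2995 × 1/30 = 599/6 s.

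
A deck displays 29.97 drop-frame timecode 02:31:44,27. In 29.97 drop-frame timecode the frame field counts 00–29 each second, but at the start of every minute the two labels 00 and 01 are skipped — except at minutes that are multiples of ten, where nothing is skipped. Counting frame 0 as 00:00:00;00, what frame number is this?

272875

As if non-drop at 30 labels/s: (2 × 3600 + 31 × 60 + 44) × 30 + 27 = 273147.
Minute boundaries passed: 151; those not divisible by 10: 151 − 15 = 136; dropped labels = 2 × 136 = 272.
Actual frame index = 273147 − 272 = 272875.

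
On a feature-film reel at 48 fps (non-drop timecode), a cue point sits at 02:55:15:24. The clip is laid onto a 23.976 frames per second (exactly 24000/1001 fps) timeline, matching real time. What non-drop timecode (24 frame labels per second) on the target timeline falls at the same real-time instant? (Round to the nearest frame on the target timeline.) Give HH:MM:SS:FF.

02:55:05:00

Source frame index: (2×3600 + 55×60 + 15) × 48 + 24 = 504744.
Real time: 504744 / (48) = 21031/2 s.
Target frame: (21031/2) × (24000/1001) = 252372000/1001 ≈ 252119.880 → 252120.
At 24 labels/s: frame 252120 → 02:55:05:00.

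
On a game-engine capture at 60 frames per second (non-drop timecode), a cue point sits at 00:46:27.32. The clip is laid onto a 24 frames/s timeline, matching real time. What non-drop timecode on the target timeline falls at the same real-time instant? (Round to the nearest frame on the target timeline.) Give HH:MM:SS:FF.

00:46:27:13

Source frame index: (0×3600 + 46×60 + 27) × 60 + 32 = 167252.
Real time: 167252 / (60) = 41813/15 s.
Target frame: (41813/15) × (24) = 334504/5 ≈ 66900.800 → 66901.
At 24 labels/s: frame 66901 → 00:46:27:13.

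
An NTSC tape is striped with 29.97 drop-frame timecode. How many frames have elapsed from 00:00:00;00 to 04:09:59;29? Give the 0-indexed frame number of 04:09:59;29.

449549

As if non-drop at 30 labels/s: (4 × 3600 + 9 × 60 + 59) × 30 + 29 = 449999.
Minute boundaries passed: 249; those not divisible by 10: 249 − 24 = 225; dropped labels = 2 × 225 = 450.
Actual frame index = 449999 − 450 = 449549.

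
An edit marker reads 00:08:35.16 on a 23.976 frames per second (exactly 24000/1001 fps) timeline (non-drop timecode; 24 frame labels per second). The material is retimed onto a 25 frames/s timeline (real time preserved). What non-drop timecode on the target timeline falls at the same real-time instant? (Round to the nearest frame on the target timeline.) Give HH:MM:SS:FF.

Source frame index: (0×3600 + 8×60 + 35) × 24 + 16 = 12376.
Real time: 12376 / (24000/1001) = 1548547/3000 s.
Target frame: (1548547/3000) × (25) = 1548547/120 ≈ 12904.558 → 12905.
At 25 labels/s: frame 12905 → 00:08:36:05.

00:08:36:05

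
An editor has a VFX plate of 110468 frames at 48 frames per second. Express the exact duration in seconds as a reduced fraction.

27617/12 seconds

Running time = 110468 ÷ (48) = 110468 × 1/48 = 27617/12 s.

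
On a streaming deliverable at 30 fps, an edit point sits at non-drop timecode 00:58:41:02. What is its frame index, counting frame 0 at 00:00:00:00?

Total seconds to the label: (0 × 3600 + 58 × 60 + 41) = 3521.
Frame index = 3521 × 30 + 2 = 105632.

frame 105632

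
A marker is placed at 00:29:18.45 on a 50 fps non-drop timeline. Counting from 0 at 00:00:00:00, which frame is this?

Total seconds to the label: (0 × 3600 + 29 × 60 + 18) = 1758.
Frame index = 1758 × 50 + 45 = 87945.

87945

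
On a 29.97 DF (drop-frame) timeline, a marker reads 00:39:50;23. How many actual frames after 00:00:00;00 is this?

71651

Complete 10-minute blocks: 3, each 17982 frames → 53946.
Remaining 9 whole minutes in the current block: 1800 + 8 × 1798 = 16184 frames.
Within the current minute: 50 × 30 + 23 − 2 = 1521 (labels ;00/;01 skipped at this minute). Total = 53946 + 16184 + 1521 = 71651.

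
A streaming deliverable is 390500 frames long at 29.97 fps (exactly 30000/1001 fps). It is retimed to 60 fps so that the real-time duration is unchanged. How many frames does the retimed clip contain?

781781 frames

Target frames = source frames × (target rate / source rate) = 390500 × (60)/(30000/1001) = 390500 × 1001/500 = 781781.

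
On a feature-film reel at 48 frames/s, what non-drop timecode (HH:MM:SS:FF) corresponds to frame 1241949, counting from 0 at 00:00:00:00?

07:11:13:45

1241949 ÷ 48 = 25873 full seconds, remainder 45 frames.
25873 s = 7 h 11 min 13 s.
Timecode: 07:11:13:45.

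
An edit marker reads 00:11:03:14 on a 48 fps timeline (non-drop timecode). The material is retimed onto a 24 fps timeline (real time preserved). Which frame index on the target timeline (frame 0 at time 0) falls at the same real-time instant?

frame 15919

Source frame index: (0×3600 + 11×60 + 3) × 48 + 14 = 31838.
Real time: 31838 / (48) = 15919/24 s.
Target frame: (15919/24) × (24) = 15919.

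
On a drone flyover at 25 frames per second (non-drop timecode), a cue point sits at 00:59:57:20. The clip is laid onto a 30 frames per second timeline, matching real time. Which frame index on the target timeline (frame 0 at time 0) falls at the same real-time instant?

Source frame index: (0×3600 + 59×60 + 57) × 25 + 20 = 89945.
Real time: 89945 / (25) = 17989/5 s.
Target frame: (17989/5) × (30) = 107934.

frame 107934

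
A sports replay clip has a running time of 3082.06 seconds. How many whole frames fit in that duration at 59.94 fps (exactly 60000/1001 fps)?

Frames = 3082.06 × 60000/1001 = 184923600/1001 ≈ 184738.8611.
Complete frames: 184738.

184738 frames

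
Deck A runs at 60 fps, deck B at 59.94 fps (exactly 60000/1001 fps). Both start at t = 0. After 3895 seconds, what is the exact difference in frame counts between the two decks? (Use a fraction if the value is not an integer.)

233700/1001 frames

A emits 60 × 3895 = 233700 frames; B emits 60000/1001 × 3895 = 233700000/1001.
Difference = 233700/1001 frames (≈ 233.4665); B is behind A.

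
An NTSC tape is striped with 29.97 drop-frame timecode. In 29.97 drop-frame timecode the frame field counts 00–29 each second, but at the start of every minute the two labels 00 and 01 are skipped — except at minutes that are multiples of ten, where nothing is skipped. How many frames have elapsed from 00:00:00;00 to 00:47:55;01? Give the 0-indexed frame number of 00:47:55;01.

86165

Complete 10-minute blocks: 4, each 17982 frames → 71928.
Remaining 7 whole minutes in the current block: 1800 + 6 × 1798 = 12588 frames.
Within the current minute: 55 × 30 + 1 − 2 = 1649 (labels ;00/;01 skipped at this minute). Total = 71928 + 12588 + 1649 = 86165.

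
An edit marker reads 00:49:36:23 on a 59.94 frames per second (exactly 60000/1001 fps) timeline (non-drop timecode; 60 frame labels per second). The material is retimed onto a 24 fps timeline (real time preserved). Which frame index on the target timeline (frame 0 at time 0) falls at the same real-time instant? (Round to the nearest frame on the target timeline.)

Source frame index: (0×3600 + 49×60 + 36) × 60 + 23 = 178583.
Real time: 178583 / (60000/1001) = 178761583/60000 s.
Target frame: (178761583/60000) × (24) = 178761583/2500 ≈ 71504.633 → 71505.

frame 71505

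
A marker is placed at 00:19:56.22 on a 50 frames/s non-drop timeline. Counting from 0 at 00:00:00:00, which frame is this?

59822

Total seconds to the label: (0 × 3600 + 19 × 60 + 56) = 1196.
Frame index = 1196 × 50 + 22 = 59822.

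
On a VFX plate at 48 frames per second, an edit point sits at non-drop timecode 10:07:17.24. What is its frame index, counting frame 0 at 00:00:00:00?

1749000

Total seconds to the label: (10 × 3600 + 7 × 60 + 17) = 36437.
Frame index = 36437 × 48 + 24 = 1749000.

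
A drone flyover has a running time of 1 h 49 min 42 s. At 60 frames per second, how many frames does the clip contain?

394920 frames

1 h 49 min 42 s = 6582 s.
Frames = 6582 × 60 = 394920.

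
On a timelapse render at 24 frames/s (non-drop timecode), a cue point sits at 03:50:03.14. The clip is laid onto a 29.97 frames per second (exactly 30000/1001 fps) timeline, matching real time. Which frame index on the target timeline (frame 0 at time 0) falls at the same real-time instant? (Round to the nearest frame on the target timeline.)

Source frame index: (3×3600 + 50×60 + 3) × 24 + 14 = 331286.
Real time: 331286 / (24) = 165643/12 s.
Target frame: (165643/12) × (30000/1001) = 414107500/1001 ≈ 413693.806 → 413694.

frame 413694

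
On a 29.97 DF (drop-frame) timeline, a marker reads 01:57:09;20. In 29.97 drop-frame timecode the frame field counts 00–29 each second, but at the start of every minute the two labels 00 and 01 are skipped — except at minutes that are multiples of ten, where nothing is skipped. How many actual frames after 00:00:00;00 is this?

210678

As if non-drop at 30 labels/s: (1 × 3600 + 57 × 60 + 9) × 30 + 20 = 210890.
Minute boundaries passed: 117; those not divisible by 10: 117 − 11 = 106; dropped labels = 2 × 106 = 212.
Actual frame index = 210890 − 212 = 210678.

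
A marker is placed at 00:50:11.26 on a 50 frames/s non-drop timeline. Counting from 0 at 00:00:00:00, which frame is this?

150576

Total seconds to the label: (0 × 3600 + 50 × 60 + 11) = 3011.
Frame index = 3011 × 50 + 26 = 150576.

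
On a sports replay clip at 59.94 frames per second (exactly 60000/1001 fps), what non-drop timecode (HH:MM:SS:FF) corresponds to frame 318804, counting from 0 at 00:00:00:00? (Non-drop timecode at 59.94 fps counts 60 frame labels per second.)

318804 ÷ 60 = 5313 full seconds, remainder 24 frames.
5313 s = 1 h 28 min 33 s.
Timecode: 01:28:33:24.

01:28:33:24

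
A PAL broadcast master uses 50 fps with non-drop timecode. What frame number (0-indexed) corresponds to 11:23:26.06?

2050306

Total seconds to the label: (11 × 3600 + 23 × 60 + 26) = 41006.
Frame index = 41006 × 50 + 6 = 2050306.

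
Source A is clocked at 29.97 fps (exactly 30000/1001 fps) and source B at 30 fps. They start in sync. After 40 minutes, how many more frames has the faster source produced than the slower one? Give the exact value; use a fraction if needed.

40 min = 2400 s.
A emits 30000/1001 × 2400 = 72000000/1001 frames; B emits 30 × 2400 = 72000.
Difference = 72000/1001 frames (≈ 71.9281); B is ahead of A.

72000/1001 frames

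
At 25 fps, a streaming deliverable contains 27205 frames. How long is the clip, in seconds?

Running time = 27205 / (25) = 1088.2 s.

1088.2 seconds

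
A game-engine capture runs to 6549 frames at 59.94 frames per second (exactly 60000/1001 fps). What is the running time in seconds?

109.25915 seconds

Running time = 6549 / (60000/1001) = 109.25915 s.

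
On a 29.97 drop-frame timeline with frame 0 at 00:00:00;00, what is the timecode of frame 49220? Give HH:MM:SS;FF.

Each 10-minute DF block holds 10 × 60 × 30 − 9 × 2 = 17982 frames. 49220 ÷ 17982 → 2 full blocks, remainder 13256.
Within the partial block the first minute is 1800 frames and each further minute 1798, so 7 further minute boundaries passed. Total skipped labels = 18 × 2 + 2 × 7 = 50.
Non-drop label index = 49220 + 50 = 49270; at 30 labels/s that is 00:27:22:10, i.e. DF 00:27:22;10.

00:27:22;10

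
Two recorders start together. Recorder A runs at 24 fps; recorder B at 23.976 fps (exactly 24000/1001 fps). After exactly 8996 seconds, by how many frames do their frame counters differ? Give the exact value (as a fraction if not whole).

A emits 24 × 8996 = 215904 frames; B emits 24000/1001 × 8996 = 16608000/77.
Difference = 16608/77 frames (≈ 215.6883); B is behind A.

16608/77 frames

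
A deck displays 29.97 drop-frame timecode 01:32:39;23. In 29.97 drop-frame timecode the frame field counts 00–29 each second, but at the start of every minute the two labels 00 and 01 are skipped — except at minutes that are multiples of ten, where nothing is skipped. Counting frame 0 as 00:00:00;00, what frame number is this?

166627

Complete 10-minute blocks: 9, each 17982 frames → 161838.
Remaining 2 whole minutes in the current block: 1800 + 1 × 1798 = 3598 frames.
Within the current minute: 39 × 30 + 23 − 2 = 1191 (labels ;00/;01 skipped at this minute). Total = 161838 + 3598 + 1191 = 166627.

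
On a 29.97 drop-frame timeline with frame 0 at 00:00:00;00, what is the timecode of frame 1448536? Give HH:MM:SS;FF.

Ten DF minutes hold 17982 frames, so frame 1448536 lies in block 80 (frames 1438560–1456541) with 9976 frames into that block.
The block's first minute is 1800 frames and the rest 1798 each; 9976 frames reaches minute 5, so 80 × 18 + 5 × 2 = 1450 labels have been skipped so far.
Adding those back, label number 1448536 + 1450 = 1449986 at 30 labels/s is 48332 s + 26 f = 13 h 25 min 32 s frame 26, i.e. 13:25:32;26.

13:25:32;26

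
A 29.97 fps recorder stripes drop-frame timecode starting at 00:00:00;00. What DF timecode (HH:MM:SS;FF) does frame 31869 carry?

00:17:43;11

Ten DF minutes hold 17982 frames, so frame 31869 lies in block 1 (frames 17982–35963) with 13887 frames into that block.
The block's first minute is 1800 frames and the rest 1798 each; 13887 frames reaches minute 7, so 1 × 18 + 7 × 2 = 32 labels have been skipped so far.
Adding those back, label number 31869 + 32 = 31901 at 30 labels/s is 1063 s + 11 f = 0 h 17 min 43 s frame 11, i.e. 00:17:43;11.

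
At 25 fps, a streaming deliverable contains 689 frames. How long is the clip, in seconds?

Running time = 689 / (25) = 27.56 s.

27.56 seconds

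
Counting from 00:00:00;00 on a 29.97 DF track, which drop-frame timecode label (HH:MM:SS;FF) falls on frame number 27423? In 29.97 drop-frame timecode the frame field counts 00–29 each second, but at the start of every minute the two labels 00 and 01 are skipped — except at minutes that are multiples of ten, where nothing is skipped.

Ten DF minutes hold 17982 frames, so frame 27423 lies in block 1 (frames 17982–35963) with 9441 frames into that block.
The block's first minute is 1800 frames and the rest 1798 each; 9441 frames reaches minute 5, so 1 × 18 + 5 × 2 = 28 labels have been skipped so far.
Adding those back, label number 27423 + 28 = 27451 at 30 labels/s is 915 s + 1 f = 0 h 15 min 15 s frame 1, i.e. 00:15:15;01.

00:15:15;01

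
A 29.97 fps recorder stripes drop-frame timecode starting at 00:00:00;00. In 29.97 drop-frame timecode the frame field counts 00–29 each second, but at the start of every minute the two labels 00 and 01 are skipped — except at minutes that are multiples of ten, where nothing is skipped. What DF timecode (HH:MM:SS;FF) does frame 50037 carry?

00:27:49;17

Each 10-minute DF block holds 10 × 60 × 30 − 9 × 2 = 17982 frames. 50037 ÷ 17982 → 2 full blocks, remainder 14073.
Within the partial block the first minute is 1800 frames and each further minute 1798, so 7 further minute boundaries passed. Total skipped labels = 18 × 2 + 2 × 7 = 50.
Non-drop label index = 50037 + 50 = 50087; at 30 labels/s that is 00:27:49:17, i.e. DF 00:27:49;17.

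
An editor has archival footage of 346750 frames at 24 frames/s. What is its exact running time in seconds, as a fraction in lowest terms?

Running time = 346750 ÷ (24) = 346750 × 1/24 = 173375/12 s.

173375/12 seconds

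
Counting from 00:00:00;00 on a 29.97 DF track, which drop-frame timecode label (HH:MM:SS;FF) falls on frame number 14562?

00:08:05;28

Ten DF minutes hold 17982 frames, so frame 14562 lies in block 0 (frames 0–17981) with 14562 frames into that block.
The block's first minute is 1800 frames and the rest 1798 each; 14562 frames reaches minute 8, so 0 × 18 + 8 × 2 = 16 labels have been skipped so far.
Adding those back, label number 14562 + 16 = 14578 at 30 labels/s is 485 s + 28 f = 0 h 8 min 5 s frame 28, i.e. 00:08:05;28.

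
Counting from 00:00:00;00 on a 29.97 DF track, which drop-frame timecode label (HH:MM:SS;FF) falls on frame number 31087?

Ten DF minutes hold 17982 frames, so frame 31087 lies in block 1 (frames 17982–35963) with 13105 frames into that block.
The block's first minute is 1800 frames and the rest 1798 each; 13105 frames reaches minute 7, so 1 × 18 + 7 × 2 = 32 labels have been skipped so far.
Adding those back, label number 31087 + 32 = 31119 at 30 labels/s is 1037 s + 9 f = 0 h 17 min 17 s frame 9, i.e. 00:17:17;09.

00:17:17;09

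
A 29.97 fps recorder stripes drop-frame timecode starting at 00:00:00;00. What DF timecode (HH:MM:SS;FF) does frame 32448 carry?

00:18:02;22

Each 10-minute DF block holds 10 × 60 × 30 − 9 × 2 = 17982 frames. 32448 ÷ 17982 → 1 full block, remainder 14466.
Within the partial block the first minute is 1800 frames and each further minute 1798, so 8 further minute boundaries passed. Total skipped labels = 18 × 1 + 2 × 8 = 34.
Non-drop label index = 32448 + 34 = 32482; at 30 labels/s that is 00:18:02:22, i.e. DF 00:18:02;22.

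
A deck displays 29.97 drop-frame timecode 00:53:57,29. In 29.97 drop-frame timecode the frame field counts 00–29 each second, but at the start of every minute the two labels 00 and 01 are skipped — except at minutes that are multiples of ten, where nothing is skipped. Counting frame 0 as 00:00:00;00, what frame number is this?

97043

Complete 10-minute blocks: 5, each 17982 frames → 89910.
Remaining 3 whole minutes in the current block: 1800 + 2 × 1798 = 5396 frames.
Within the current minute: 57 × 30 + 29 − 2 = 1737 (labels ;00/;01 skipped at this minute). Total = 89910 + 5396 + 1737 = 97043.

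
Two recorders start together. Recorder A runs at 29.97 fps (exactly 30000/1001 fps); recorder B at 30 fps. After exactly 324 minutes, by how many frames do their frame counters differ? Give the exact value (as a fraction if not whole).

324 min = 19440 s.
A emits 30000/1001 × 19440 = 583200000/1001 frames; B emits 30 × 19440 = 583200.
Difference = 583200/1001 frames (≈ 582.6174); B is ahead of A.

583200/1001 frames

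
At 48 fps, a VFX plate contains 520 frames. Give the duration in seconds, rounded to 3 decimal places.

10.833 seconds

Running time = 520 × 1/48 = 65/6 s ≈ 10.833 s.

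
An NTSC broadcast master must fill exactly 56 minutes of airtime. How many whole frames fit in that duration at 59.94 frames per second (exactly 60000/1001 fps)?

56 min = 3360 s.
Frames = 3360 × 60000/1001 = 28800000/143 ≈ 201398.6014.
Complete frames: 201398.

201398 frames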